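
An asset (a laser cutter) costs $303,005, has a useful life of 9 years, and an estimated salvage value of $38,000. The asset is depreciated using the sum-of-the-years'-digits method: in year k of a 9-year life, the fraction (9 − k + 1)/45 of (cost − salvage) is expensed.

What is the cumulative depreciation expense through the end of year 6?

$229,671

Depreciable base = $303,005 − $38,000 = $265,005.
Sum of the years' digits = 9+8+7+6+5+4+3+2+1 = 45.
Year 1: $265,005 × 9/45 = $53,001. Book value $250,004.
Year 2: $265,005 × 8/45 = $47,112. Book value $202,892.
Year 3: $265,005 × 7/45 = $41,223. Book value $161,669.
Year 4: $265,005 × 6/45 = $35,334. Book value $126,335.
Year 5: $265,005 × 5/45 = $29,445. Book value $96,890.
Year 6: $265,005 × 4/45 = $23,556. Book value $73,334.
Accumulated through year 6 = $303,005 − $73,334 = $229,671.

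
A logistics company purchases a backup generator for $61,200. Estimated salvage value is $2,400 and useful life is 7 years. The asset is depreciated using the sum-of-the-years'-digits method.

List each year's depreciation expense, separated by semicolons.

Depreciable base = $61,200 − $2,400 = $58,800.
Sum of the years' digits = 7+6+5+4+3+2+1 = 28.
Year 1: $58,800 × 7/28 = $14,700. Book value $46,500.
Year 2: $58,800 × 6/28 = $12,600. Book value $33,900.
Year 3: $58,800 × 5/28 = $10,500. Book value $23,400.
Year 4: $58,800 × 4/28 = $8,400. Book value $15,000.
Year 5: $58,800 × 3/28 = $6,300. Book value $8,700.
Year 6: $58,800 × 2/28 = $4,200. Book value $4,500.
Year 7: $58,800 × 1/28 = $2,100. Book value $2,400.

$14,700; $12,600; $10,500; $8,400; $6,300; $4,200; $2,100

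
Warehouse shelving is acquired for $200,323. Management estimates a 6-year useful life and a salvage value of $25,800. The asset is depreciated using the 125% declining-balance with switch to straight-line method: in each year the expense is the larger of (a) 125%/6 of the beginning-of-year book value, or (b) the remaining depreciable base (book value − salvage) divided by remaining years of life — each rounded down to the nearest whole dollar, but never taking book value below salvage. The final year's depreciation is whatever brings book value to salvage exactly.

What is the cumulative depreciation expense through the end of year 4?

$125,459

Depreciable base = $200,323 − $25,800 = $174,523.
Year 1: DB = ⌊$200,323 × 125%/6⌋ = $41,733; SL = ⌊$174,523/6⌋ = $29,087 → take DB $41,733. Book value $158,590.
Year 2: DB = ⌊$158,590 × 125%/6⌋ = $33,039; SL = ⌊$132,790/5⌋ = $26,558 → take DB $33,039. Book value $125,551.
Year 3: DB = ⌊$125,551 × 125%/6⌋ = $26,156; SL = ⌊$99,751/4⌋ = $24,937 → take DB $26,156. Book value $99,395.
Year 4: DB = ⌊$99,395 × 125%/6⌋ = $20,707; SL = ⌊$73,595/3⌋ = $24,531 → take SL $24,531. Book value $74,864.
Accumulated through year 4 = $200,323 − $74,864 = $125,459.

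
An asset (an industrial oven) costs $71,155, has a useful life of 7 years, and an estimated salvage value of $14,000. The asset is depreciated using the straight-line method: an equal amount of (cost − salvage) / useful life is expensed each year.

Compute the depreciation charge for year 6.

Depreciable base = $71,155 − $14,000 = $57,155.
Annual expense = $57,155 / 7 = $8,165.

$8,165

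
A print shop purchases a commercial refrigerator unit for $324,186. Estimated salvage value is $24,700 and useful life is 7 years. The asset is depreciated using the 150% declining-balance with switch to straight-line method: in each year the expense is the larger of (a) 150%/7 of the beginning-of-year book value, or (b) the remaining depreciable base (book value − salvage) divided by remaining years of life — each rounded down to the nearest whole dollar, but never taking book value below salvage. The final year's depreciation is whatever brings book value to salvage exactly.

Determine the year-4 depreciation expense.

Depreciable base = $324,186 − $24,700 = $299,486.
Year 1: DB = ⌊$324,186 × 150%/7⌋ = $69,468; SL = ⌊$299,486/7⌋ = $42,783 → take DB $69,468. Book value $254,718.
Year 2: DB = ⌊$254,718 × 150%/7⌋ = $54,582; SL = ⌊$230,018/6⌋ = $38,336 → take DB $54,582. Book value $200,136.
Year 3: DB = ⌊$200,136 × 150%/7⌋ = $42,886; SL = ⌊$175,436/5⌋ = $35,087 → take DB $42,886. Book value $157,250.
Year 4: DB = ⌊$157,250 × 150%/7⌋ = $33,696; SL = ⌊$132,550/4⌋ = $33,137 → take DB $33,696. Book value $123,554.

$33,696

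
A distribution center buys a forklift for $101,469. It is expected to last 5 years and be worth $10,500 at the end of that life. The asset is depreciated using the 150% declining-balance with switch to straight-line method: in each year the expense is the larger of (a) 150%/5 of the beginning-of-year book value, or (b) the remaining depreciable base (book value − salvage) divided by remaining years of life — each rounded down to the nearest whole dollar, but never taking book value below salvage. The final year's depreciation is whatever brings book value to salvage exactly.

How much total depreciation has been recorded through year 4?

Depreciable base = $101,469 − $10,500 = $90,969.
Year 1: DB = ⌊$101,469 × 150%/5⌋ = $30,440; SL = ⌊$90,969/5⌋ = $18,193 → take DB $30,440. Book value $71,029.
Year 2: DB = ⌊$71,029 × 150%/5⌋ = $21,308; SL = ⌊$60,529/4⌋ = $15,132 → take DB $21,308. Book value $49,721.
Year 3: DB = ⌊$49,721 × 150%/5⌋ = $14,916; SL = ⌊$39,221/3⌋ = $13,073 → take DB $14,916. Book value $34,805.
Year 4: DB = ⌊$34,805 × 150%/5⌋ = $10,441; SL = ⌊$24,305/2⌋ = $12,152 → take SL $12,152. Book value $22,653.
Accumulated through year 4 = $101,469 − $22,653 = $78,816.

$78,816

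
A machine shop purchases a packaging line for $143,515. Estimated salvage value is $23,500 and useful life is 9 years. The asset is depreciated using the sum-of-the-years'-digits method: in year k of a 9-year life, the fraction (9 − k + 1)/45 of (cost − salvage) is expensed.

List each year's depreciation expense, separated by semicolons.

Depreciable base = $143,515 − $23,500 = $120,015.
Sum of the years' digits = 9+8+7+6+5+4+3+2+1 = 45.
Year 1: $120,015 × 9/45 = $24,003. Book value $119,512.
Year 2: $120,015 × 8/45 = $21,336. Book value $98,176.
Year 3: $120,015 × 7/45 = $18,669. Book value $79,507.
Year 4: $120,015 × 6/45 = $16,002. Book value $63,505.
Year 5: $120,015 × 5/45 = $13,335. Book value $50,170.
Year 6: $120,015 × 4/45 = $10,668. Book value $39,502.
Year 7: $120,015 × 3/45 = $8,001. Book value $31,501.
Year 8: $120,015 × 2/45 = $5,334. Book value $26,167.
Year 9: $120,015 × 1/45 = $2,667. Book value $23,500.

$24,003; $21,336; $18,669; $16,002; $13,335; $10,668; $8,001; $5,334; $2,667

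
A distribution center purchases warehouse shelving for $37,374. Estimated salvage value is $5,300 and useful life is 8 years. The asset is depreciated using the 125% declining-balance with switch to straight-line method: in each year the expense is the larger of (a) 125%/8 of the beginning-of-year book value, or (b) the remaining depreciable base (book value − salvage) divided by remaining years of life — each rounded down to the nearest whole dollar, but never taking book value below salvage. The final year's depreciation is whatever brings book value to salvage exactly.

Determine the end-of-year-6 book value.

Depreciable base = $37,374 − $5,300 = $32,074.
Year 1: DB = ⌊$37,374 × 125%/8⌋ = $5,839; SL = ⌊$32,074/8⌋ = $4,009 → take DB $5,839. Book value $31,535.
Year 2: DB = ⌊$31,535 × 125%/8⌋ = $4,927; SL = ⌊$26,235/7⌋ = $3,747 → take DB $4,927. Book value $26,608.
Year 3: DB = ⌊$26,608 × 125%/8⌋ = $4,157; SL = ⌊$21,308/6⌋ = $3,551 → take DB $4,157. Book value $22,451.
Year 4: DB = ⌊$22,451 × 125%/8⌋ = $3,507; SL = ⌊$17,151/5⌋ = $3,430 → take DB $3,507. Book value $18,944.
Year 5: DB = ⌊$18,944 × 125%/8⌋ = $2,960; SL = ⌊$13,644/4⌋ = $3,411 → take SL $3,411. Book value $15,533.
Year 6: DB = ⌊$15,533 × 125%/8⌋ = $2,427; SL = ⌊$10,233/3⌋ = $3,411 → take SL $3,411. Book value $12,122.

$12,122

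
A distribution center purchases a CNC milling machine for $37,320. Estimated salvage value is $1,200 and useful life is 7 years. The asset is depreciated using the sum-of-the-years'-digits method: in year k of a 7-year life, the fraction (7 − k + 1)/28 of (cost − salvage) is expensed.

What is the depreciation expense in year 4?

Depreciable base = $37,320 − $1,200 = $36,120.
Sum of the years' digits = 7+6+5+4+3+2+1 = 28.
Year 1: $36,120 × 7/28 = $9,030. Book value $28,290.
Year 2: $36,120 × 6/28 = $7,740. Book value $20,550.
Year 3: $36,120 × 5/28 = $6,450. Book value $14,100.
Year 4: $36,120 × 4/28 = $5,160. Book value $8,940.

$5,160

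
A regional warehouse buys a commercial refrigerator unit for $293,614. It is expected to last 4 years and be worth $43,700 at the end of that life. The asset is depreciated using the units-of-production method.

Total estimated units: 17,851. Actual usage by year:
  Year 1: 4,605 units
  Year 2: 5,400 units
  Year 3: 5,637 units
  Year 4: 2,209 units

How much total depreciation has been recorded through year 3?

Depreciable base = $293,614 − $43,700 = $249,914.
Rate = $249,914 / 17,851 units = $14 per unit.
Year 1: 4,605 × $14 = $64,470. Book value $229,144.
Year 2: 5,400 × $14 = $75,600. Book value $153,544.
Year 3: 5,637 × $14 = $78,918. Book value $74,626.
Accumulated through year 3 = $293,614 − $74,626 = $218,988.

$218,988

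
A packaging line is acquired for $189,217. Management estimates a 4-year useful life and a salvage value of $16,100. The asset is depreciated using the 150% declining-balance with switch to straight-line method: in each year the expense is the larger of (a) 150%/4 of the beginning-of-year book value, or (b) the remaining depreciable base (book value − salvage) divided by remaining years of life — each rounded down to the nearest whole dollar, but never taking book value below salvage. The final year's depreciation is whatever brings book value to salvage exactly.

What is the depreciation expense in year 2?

Depreciable base = $189,217 − $16,100 = $173,117.
Year 1: DB = ⌊$189,217 × 150%/4⌋ = $70,956; SL = ⌊$173,117/4⌋ = $43,279 → take DB $70,956. Book value $118,261.
Year 2: DB = ⌊$118,261 × 150%/4⌋ = $44,347; SL = ⌊$102,161/3⌋ = $34,053 → take DB $44,347. Book value $73,914.

$44,347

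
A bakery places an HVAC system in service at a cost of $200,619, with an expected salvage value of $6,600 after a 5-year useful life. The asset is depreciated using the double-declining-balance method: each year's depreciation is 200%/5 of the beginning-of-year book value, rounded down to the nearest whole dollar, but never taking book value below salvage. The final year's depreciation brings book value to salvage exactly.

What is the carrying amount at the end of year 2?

$72,224

Depreciable base = $200,619 − $6,600 = $194,019.
Year 1: ⌊$200,619 × 200%/5⌋ = $80,247. Book value $120,372.
Year 2: ⌊$120,372 × 200%/5⌋ = $48,148. Book value $72,224.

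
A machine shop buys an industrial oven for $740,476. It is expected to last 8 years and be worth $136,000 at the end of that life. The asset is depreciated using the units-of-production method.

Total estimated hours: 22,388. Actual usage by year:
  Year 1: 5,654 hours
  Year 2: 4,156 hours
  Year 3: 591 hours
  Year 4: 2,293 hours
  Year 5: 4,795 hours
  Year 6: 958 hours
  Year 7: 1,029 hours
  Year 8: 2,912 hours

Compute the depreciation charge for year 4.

Depreciable base = $740,476 − $136,000 = $604,476.
Rate = $604,476 / 22,388 hours = $27 per hour.
Year 1: 5,654 × $27 = $152,658. Book value $587,818.
Year 2: 4,156 × $27 = $112,212. Book value $475,606.
Year 3: 591 × $27 = $15,957. Book value $459,649.
Year 4: 2,293 × $27 = $61,911. Book value $397,738.

$61,911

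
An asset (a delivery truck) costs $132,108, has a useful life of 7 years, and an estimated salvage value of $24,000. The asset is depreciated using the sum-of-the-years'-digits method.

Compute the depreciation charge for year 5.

Depreciable base = $132,108 − $24,000 = $108,108.
Sum of the years' digits = 7+6+5+4+3+2+1 = 28.
Year 1: $108,108 × 7/28 = $27,027. Book value $105,081.
Year 2: $108,108 × 6/28 = $23,166. Book value $81,915.
Year 3: $108,108 × 5/28 = $19,305. Book value $62,610.
Year 4: $108,108 × 4/28 = $15,444. Book value $47,166.
Year 5: $108,108 × 3/28 = $11,583. Book value $35,583.

$11,583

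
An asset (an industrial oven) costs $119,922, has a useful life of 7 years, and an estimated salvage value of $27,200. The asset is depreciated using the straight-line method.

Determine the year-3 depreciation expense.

Depreciable base = $119,922 − $27,200 = $92,722.
Annual expense = $92,722 / 7 = $13,246.

$13,246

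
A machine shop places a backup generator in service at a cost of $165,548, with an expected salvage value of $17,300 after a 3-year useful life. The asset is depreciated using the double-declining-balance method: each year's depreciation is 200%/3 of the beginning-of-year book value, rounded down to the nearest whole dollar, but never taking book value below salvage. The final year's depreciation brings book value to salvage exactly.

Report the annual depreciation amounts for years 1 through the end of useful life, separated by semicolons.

$110,365; $36,788; $1,095

Depreciable base = $165,548 − $17,300 = $148,248.
Year 1: ⌊$165,548 × 200%/3⌋ = $110,365. Book value $55,183.
Year 2: ⌊$55,183 × 200%/3⌋ = $36,788. Book value $18,395.
Year 3 (final): $18,395 − $17,300 = $1,095. Book value $17,300.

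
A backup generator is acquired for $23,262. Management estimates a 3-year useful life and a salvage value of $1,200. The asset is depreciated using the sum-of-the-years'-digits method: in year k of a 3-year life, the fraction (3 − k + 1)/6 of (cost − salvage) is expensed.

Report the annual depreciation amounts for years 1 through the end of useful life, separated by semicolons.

Depreciable base = $23,262 − $1,200 = $22,062.
Sum of the years' digits = 3+2+1 = 6.
Year 1: $22,062 × 3/6 = $11,031. Book value $12,231.
Year 2: $22,062 × 2/6 = $7,354. Book value $4,877.
Year 3: $22,062 × 1/6 = $3,677. Book value $1,200.

$11,031; $7,354; $3,677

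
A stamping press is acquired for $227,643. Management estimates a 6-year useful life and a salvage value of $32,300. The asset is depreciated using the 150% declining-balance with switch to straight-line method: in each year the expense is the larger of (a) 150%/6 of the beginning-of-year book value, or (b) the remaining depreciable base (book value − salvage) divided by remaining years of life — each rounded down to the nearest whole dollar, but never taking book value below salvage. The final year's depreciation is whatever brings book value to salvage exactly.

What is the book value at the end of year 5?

Depreciable base = $227,643 − $32,300 = $195,343.
Year 1: DB = ⌊$227,643 × 150%/6⌋ = $56,910; SL = ⌊$195,343/6⌋ = $32,557 → take DB $56,910. Book value $170,733.
Year 2: DB = ⌊$170,733 × 150%/6⌋ = $42,683; SL = ⌊$138,433/5⌋ = $27,686 → take DB $42,683. Book value $128,050.
Year 3: DB = ⌊$128,050 × 150%/6⌋ = $32,012; SL = ⌊$95,750/4⌋ = $23,937 → take DB $32,012. Book value $96,038.
Year 4: DB = ⌊$96,038 × 150%/6⌋ = $24,009; SL = ⌊$63,738/3⌋ = $21,246 → take DB $24,009. Book value $72,029.
Year 5: DB = ⌊$72,029 × 150%/6⌋ = $18,007; SL = ⌊$39,729/2⌋ = $19,864 → take SL $19,864. Book value $52,165.

$52,165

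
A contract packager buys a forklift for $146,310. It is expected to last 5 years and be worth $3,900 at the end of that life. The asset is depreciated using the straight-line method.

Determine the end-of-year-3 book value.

Depreciable base = $146,310 − $3,900 = $142,410.
Annual expense = $142,410 / 5 = $28,482.
End of year 1: book value $117,828.
End of year 2: book value $89,346.
End of year 3: book value $60,864.

$60,864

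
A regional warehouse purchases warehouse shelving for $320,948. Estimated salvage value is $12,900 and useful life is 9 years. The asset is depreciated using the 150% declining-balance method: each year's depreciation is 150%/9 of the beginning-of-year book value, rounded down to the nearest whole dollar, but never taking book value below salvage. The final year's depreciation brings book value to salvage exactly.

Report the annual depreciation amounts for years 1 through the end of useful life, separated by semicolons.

Depreciable base = $320,948 − $12,900 = $308,048.
Year 1: ⌊$320,948 × 150%/9⌋ = $53,491. Book value $267,457.
Year 2: ⌊$267,457 × 150%/9⌋ = $44,576. Book value $222,881.
Year 3: ⌊$222,881 × 150%/9⌋ = $37,146. Book value $185,735.
Year 4: ⌊$185,735 × 150%/9⌋ = $30,955. Book value $154,780.
Year 5: ⌊$154,780 × 150%/9⌋ = $25,796. Book value $128,984.
Year 6: ⌊$128,984 × 150%/9⌋ = $21,497. Book value $107,487.
Year 7: ⌊$107,487 × 150%/9⌋ = $17,914. Book value $89,573.
Year 8: ⌊$89,573 × 150%/9⌋ = $14,928. Book value $74,645.
Year 9 (final): $74,645 − $12,900 = $61,745. Book value $12,900.

$53,491; $44,576; $37,146; $30,955; $25,796; $21,497; $17,914; $14,928; $61,745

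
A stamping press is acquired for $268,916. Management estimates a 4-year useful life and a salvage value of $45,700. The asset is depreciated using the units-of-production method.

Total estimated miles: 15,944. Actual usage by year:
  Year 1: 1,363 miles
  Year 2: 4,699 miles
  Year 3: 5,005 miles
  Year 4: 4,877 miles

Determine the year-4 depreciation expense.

$68,278

Depreciable base = $268,916 − $45,700 = $223,216.
Rate = $223,216 / 15,944 miles = $14 per mile.
Year 1: 1,363 × $14 = $19,082. Book value $249,834.
Year 2: 4,699 × $14 = $65,786. Book value $184,048.
Year 3: 5,005 × $14 = $70,070. Book value $113,978.
Year 4: 4,877 × $14 = $68,278. Book value $45,700.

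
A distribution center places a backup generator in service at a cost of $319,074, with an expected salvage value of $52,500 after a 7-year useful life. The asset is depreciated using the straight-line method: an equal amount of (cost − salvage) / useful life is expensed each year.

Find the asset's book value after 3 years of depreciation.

$204,828

Depreciable base = $319,074 − $52,500 = $266,574.
Annual expense = $266,574 / 7 = $38,082.
End of year 1: book value $280,992.
End of year 2: book value $242,910.
End of year 3: book value $204,828.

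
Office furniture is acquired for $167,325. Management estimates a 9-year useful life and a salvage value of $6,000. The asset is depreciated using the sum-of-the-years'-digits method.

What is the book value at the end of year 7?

$16,755

Depreciable base = $167,325 − $6,000 = $161,325.
Sum of the years' digits = 9+8+7+6+5+4+3+2+1 = 45.
Year 1: $161,325 × 9/45 = $32,265. Book value $135,060.
Year 2: $161,325 × 8/45 = $28,680. Book value $106,380.
Year 3: $161,325 × 7/45 = $25,095. Book value $81,285.
Year 4: $161,325 × 6/45 = $21,510. Book value $59,775.
Year 5: $161,325 × 5/45 = $17,925. Book value $41,850.
Year 6: $161,325 × 4/45 = $14,340. Book value $27,510.
Year 7: $161,325 × 3/45 = $10,755. Book value $16,755.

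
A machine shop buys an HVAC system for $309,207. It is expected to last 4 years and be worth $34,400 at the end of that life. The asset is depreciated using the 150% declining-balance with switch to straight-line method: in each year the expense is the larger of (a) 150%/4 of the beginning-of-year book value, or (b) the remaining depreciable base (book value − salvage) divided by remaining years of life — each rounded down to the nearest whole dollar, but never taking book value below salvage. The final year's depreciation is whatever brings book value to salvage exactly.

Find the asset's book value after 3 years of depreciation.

$75,491

Depreciable base = $309,207 − $34,400 = $274,807.
Year 1: DB = ⌊$309,207 × 150%/4⌋ = $115,952; SL = ⌊$274,807/4⌋ = $68,701 → take DB $115,952. Book value $193,255.
Year 2: DB = ⌊$193,255 × 150%/4⌋ = $72,470; SL = ⌊$158,855/3⌋ = $52,951 → take DB $72,470. Book value $120,785.
Year 3: DB = ⌊$120,785 × 150%/4⌋ = $45,294; SL = ⌊$86,385/2⌋ = $43,192 → take DB $45,294. Book value $75,491.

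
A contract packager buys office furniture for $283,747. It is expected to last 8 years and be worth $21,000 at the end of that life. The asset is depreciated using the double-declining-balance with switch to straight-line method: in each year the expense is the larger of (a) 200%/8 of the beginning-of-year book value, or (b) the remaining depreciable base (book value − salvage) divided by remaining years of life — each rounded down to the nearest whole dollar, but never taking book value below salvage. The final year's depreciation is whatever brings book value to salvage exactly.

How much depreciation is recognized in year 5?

$22,445

Depreciable base = $283,747 − $21,000 = $262,747.
Year 1: DB = ⌊$283,747 × 200%/8⌋ = $70,936; SL = ⌊$262,747/8⌋ = $32,843 → take DB $70,936. Book value $212,811.
Year 2: DB = ⌊$212,811 × 200%/8⌋ = $53,202; SL = ⌊$191,811/7⌋ = $27,401 → take DB $53,202. Book value $159,609.
Year 3: DB = ⌊$159,609 × 200%/8⌋ = $39,902; SL = ⌊$138,609/6⌋ = $23,101 → take DB $39,902. Book value $119,707.
Year 4: DB = ⌊$119,707 × 200%/8⌋ = $29,926; SL = ⌊$98,707/5⌋ = $19,741 → take DB $29,926. Book value $89,781.
Year 5: DB = ⌊$89,781 × 200%/8⌋ = $22,445; SL = ⌊$68,781/4⌋ = $17,195 → take DB $22,445. Book value $67,336.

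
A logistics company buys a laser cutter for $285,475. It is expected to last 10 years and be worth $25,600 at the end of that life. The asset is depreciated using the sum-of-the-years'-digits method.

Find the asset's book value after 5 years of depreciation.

Depreciable base = $285,475 − $25,600 = $259,875.
Sum of the years' digits = 10+9+8+7+6+5+4+3+2+1 = 55.
Year 1: $259,875 × 10/55 = $47,250. Book value $238,225.
Year 2: $259,875 × 9/55 = $42,525. Book value $195,700.
Year 3: $259,875 × 8/55 = $37,800. Book value $157,900.
Year 4: $259,875 × 7/55 = $33,075. Book value $124,825.
Year 5: $259,875 × 6/55 = $28,350. Book value $96,475.

$96,475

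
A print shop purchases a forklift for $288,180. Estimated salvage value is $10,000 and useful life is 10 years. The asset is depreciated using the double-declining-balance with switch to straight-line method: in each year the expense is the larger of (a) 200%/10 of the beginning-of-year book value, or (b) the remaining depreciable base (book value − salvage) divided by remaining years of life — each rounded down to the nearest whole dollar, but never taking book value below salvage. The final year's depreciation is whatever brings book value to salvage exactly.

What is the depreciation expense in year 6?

$18,886

Depreciable base = $288,180 − $10,000 = $278,180.
Year 1: DB = ⌊$288,180 × 200%/10⌋ = $57,636; SL = ⌊$278,180/10⌋ = $27,818 → take DB $57,636. Book value $230,544.
Year 2: DB = ⌊$230,544 × 200%/10⌋ = $46,108; SL = ⌊$220,544/9⌋ = $24,504 → take DB $46,108. Book value $184,436.
Year 3: DB = ⌊$184,436 × 200%/10⌋ = $36,887; SL = ⌊$174,436/8⌋ = $21,804 → take DB $36,887. Book value $147,549.
Year 4: DB = ⌊$147,549 × 200%/10⌋ = $29,509; SL = ⌊$137,549/7⌋ = $19,649 → take DB $29,509. Book value $118,040.
Year 5: DB = ⌊$118,040 × 200%/10⌋ = $23,608; SL = ⌊$108,040/6⌋ = $18,006 → take DB $23,608. Book value $94,432.
Year 6: DB = ⌊$94,432 × 200%/10⌋ = $18,886; SL = ⌊$84,432/5⌋ = $16,886 → take DB $18,886. Book value $75,546.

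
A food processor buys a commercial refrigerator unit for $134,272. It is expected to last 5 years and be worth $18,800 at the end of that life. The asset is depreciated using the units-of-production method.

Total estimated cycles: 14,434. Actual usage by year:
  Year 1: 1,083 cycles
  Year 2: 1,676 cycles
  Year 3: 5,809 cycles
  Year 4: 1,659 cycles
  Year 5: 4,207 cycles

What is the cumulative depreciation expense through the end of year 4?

$81,816

Depreciable base = $134,272 − $18,800 = $115,472.
Rate = $115,472 / 14,434 cycles = $8 per cycle.
Year 1: 1,083 × $8 = $8,664. Book value $125,608.
Year 2: 1,676 × $8 = $13,408. Book value $112,200.
Year 3: 5,809 × $8 = $46,472. Book value $65,728.
Year 4: 1,659 × $8 = $13,272. Book value $52,456.
Accumulated through year 4 = $134,272 − $52,456 = $81,816.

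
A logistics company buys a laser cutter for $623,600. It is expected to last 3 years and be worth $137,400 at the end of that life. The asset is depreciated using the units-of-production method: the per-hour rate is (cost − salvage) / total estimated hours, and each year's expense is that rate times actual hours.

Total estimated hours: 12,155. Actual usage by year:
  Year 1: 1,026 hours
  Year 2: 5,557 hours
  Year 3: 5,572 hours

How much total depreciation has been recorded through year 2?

$263,320

Depreciable base = $623,600 − $137,400 = $486,200.
Rate = $486,200 / 12,155 hours = $40 per hour.
Year 1: 1,026 × $40 = $41,040. Book value $582,560.
Year 2: 5,557 × $40 = $222,280. Book value $360,280.
Accumulated through year 2 = $623,600 − $360,280 = $263,320.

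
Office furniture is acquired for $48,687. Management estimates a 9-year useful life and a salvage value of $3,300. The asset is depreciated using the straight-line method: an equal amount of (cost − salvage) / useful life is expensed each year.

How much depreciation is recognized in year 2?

Depreciable base = $48,687 − $3,300 = $45,387.
Annual expense = $45,387 / 9 = $5,043.

$5,043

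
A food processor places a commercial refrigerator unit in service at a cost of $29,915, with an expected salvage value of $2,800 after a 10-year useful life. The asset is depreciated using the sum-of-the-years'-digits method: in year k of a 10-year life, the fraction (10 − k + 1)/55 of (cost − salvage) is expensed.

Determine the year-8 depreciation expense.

$1,479

Depreciable base = $29,915 − $2,800 = $27,115.
Sum of the years' digits = 10+9+8+7+6+5+4+3+2+1 = 55.
Year 1: $27,115 × 10/55 = $4,930. Book value $24,985.
Year 2: $27,115 × 9/55 = $4,437. Book value $20,548.
Year 3: $27,115 × 8/55 = $3,944. Book value $16,604.
Year 4: $27,115 × 7/55 = $3,451. Book value $13,153.
Year 5: $27,115 × 6/55 = $2,958. Book value $10,195.
Year 6: $27,115 × 5/55 = $2,465. Book value $7,730.
Year 7: $27,115 × 4/55 = $1,972. Book value $5,758.
Year 8: $27,115 × 3/55 = $1,479. Book value $4,279.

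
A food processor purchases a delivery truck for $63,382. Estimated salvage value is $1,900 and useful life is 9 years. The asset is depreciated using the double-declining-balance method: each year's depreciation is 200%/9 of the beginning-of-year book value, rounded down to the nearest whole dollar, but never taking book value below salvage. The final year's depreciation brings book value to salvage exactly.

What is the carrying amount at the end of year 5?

$18,042

Depreciable base = $63,382 − $1,900 = $61,482.
Year 1: ⌊$63,382 × 200%/9⌋ = $14,084. Book value $49,298.
Year 2: ⌊$49,298 × 200%/9⌋ = $10,955. Book value $38,343.
Year 3: ⌊$38,343 × 200%/9⌋ = $8,520. Book value $29,823.
Year 4: ⌊$29,823 × 200%/9⌋ = $6,627. Book value $23,196.
Year 5: ⌊$23,196 × 200%/9⌋ = $5,154. Book value $18,042.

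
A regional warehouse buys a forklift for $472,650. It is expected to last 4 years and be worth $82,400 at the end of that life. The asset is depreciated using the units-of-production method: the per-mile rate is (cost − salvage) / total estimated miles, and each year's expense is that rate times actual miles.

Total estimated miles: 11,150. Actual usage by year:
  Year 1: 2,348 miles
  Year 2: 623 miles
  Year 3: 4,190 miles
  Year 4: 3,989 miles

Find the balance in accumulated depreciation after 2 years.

Depreciable base = $472,650 − $82,400 = $390,250.
Rate = $390,250 / 11,150 miles = $35 per mile.
Year 1: 2,348 × $35 = $82,180. Book value $390,470.
Year 2: 623 × $35 = $21,805. Book value $368,665.
Accumulated through year 2 = $472,650 − $368,665 = $103,985.

$103,985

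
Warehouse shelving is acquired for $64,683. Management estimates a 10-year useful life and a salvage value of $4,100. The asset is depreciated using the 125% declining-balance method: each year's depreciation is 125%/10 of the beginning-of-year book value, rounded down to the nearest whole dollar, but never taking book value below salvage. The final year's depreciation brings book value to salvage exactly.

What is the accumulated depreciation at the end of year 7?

$39,280

Depreciable base = $64,683 − $4,100 = $60,583.
Year 1: ⌊$64,683 × 125%/10⌋ = $8,085. Book value $56,598.
Year 2: ⌊$56,598 × 125%/10⌋ = $7,074. Book value $49,524.
Year 3: ⌊$49,524 × 125%/10⌋ = $6,190. Book value $43,334.
Year 4: ⌊$43,334 × 125%/10⌋ = $5,416. Book value $37,918.
Year 5: ⌊$37,918 × 125%/10⌋ = $4,739. Book value $33,179.
Year 6: ⌊$33,179 × 125%/10⌋ = $4,147. Book value $29,032.
Year 7: ⌊$29,032 × 125%/10⌋ = $3,629. Book value $25,403.
Accumulated through year 7 = $64,683 − $25,403 = $39,280.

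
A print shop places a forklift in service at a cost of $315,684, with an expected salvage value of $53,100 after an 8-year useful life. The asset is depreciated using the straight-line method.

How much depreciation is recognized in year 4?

Depreciable base = $315,684 − $53,100 = $262,584.
Annual expense = $262,584 / 8 = $32,823.

$32,823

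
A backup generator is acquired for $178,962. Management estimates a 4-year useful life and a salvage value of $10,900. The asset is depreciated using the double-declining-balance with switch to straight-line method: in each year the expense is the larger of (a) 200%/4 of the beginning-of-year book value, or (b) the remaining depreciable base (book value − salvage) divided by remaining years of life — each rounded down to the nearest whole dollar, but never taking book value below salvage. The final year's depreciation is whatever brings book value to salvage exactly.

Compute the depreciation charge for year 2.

Depreciable base = $178,962 − $10,900 = $168,062.
Year 1: DB = ⌊$178,962 × 200%/4⌋ = $89,481; SL = ⌊$168,062/4⌋ = $42,015 → take DB $89,481. Book value $89,481.
Year 2: DB = ⌊$89,481 × 200%/4⌋ = $44,740; SL = ⌊$78,581/3⌋ = $26,193 → take DB $44,740. Book value $44,741.

$44,740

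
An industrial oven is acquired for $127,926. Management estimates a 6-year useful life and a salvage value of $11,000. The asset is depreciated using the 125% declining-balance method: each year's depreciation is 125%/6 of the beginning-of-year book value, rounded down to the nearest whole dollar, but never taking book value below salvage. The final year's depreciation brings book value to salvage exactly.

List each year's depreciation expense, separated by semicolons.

$26,651; $21,098; $16,703; $13,223; $10,468; $28,783

Depreciable base = $127,926 − $11,000 = $116,926.
Year 1: ⌊$127,926 × 125%/6⌋ = $26,651. Book value $101,275.
Year 2: ⌊$101,275 × 125%/6⌋ = $21,098. Book value $80,177.
Year 3: ⌊$80,177 × 125%/6⌋ = $16,703. Book value $63,474.
Year 4: ⌊$63,474 × 125%/6⌋ = $13,223. Book value $50,251.
Year 5: ⌊$50,251 × 125%/6⌋ = $10,468. Book value $39,783.
Year 6 (final): $39,783 − $11,000 = $28,783. Book value $11,000.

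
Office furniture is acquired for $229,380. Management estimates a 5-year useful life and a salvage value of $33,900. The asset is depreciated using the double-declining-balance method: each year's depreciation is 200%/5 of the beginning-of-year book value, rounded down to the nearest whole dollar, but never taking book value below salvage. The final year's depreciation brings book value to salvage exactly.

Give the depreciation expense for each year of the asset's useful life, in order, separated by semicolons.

$91,752; $55,051; $33,030; $15,647; $0

Depreciable base = $229,380 − $33,900 = $195,480.
Year 1: ⌊$229,380 × 200%/5⌋ = $91,752. Book value $137,628.
Year 2: ⌊$137,628 × 200%/5⌋ = $55,051. Book value $82,577.
Year 3: ⌊$82,577 × 200%/5⌋ = $33,030. Book value $49,547.
Year 4: ⌊$49,547 × 200%/5⌋ = $19,818, capped at $15,647. Book value $33,900.
Year 5 (final): $33,900 − $33,900 = $0. Book value $33,900.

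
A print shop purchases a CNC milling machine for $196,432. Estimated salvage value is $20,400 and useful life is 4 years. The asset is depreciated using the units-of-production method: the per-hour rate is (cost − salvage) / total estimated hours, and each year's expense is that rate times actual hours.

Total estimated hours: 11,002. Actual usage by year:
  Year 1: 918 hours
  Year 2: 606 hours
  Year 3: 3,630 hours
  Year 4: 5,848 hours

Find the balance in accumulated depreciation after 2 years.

$24,384

Depreciable base = $196,432 − $20,400 = $176,032.
Rate = $176,032 / 11,002 hours = $16 per hour.
Year 1: 918 × $16 = $14,688. Book value $181,744.
Year 2: 606 × $16 = $9,696. Book value $172,048.
Accumulated through year 2 = $196,432 − $172,048 = $24,384.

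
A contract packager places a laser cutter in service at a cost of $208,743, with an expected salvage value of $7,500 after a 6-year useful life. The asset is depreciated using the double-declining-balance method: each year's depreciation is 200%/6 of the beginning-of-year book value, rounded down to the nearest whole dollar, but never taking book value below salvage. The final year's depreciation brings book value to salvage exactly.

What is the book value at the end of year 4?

$41,234

Depreciable base = $208,743 − $7,500 = $201,243.
Year 1: ⌊$208,743 × 200%/6⌋ = $69,581. Book value $139,162.
Year 2: ⌊$139,162 × 200%/6⌋ = $46,387. Book value $92,775.
Year 3: ⌊$92,775 × 200%/6⌋ = $30,925. Book value $61,850.
Year 4: ⌊$61,850 × 200%/6⌋ = $20,616. Book value $41,234.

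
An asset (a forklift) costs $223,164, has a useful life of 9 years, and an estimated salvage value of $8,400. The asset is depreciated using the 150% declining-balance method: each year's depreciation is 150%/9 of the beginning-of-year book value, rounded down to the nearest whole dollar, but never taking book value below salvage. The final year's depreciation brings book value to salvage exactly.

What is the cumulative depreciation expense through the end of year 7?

Depreciable base = $223,164 − $8,400 = $214,764.
Year 1: ⌊$223,164 × 150%/9⌋ = $37,194. Book value $185,970.
Year 2: ⌊$185,970 × 150%/9⌋ = $30,995. Book value $154,975.
Year 3: ⌊$154,975 × 150%/9⌋ = $25,829. Book value $129,146.
Year 4: ⌊$129,146 × 150%/9⌋ = $21,524. Book value $107,622.
Year 5: ⌊$107,622 × 150%/9⌋ = $17,937. Book value $89,685.
Year 6: ⌊$89,685 × 150%/9⌋ = $14,947. Book value $74,738.
Year 7: ⌊$74,738 × 150%/9⌋ = $12,456. Book value $62,282.
Accumulated through year 7 = $223,164 − $62,282 = $160,882.

$160,882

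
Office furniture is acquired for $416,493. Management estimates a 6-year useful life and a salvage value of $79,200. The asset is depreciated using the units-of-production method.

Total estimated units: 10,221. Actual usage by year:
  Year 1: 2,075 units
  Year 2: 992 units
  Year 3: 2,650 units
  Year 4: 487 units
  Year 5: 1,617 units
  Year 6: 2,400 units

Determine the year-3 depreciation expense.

$87,450

Depreciable base = $416,493 − $79,200 = $337,293.
Rate = $337,293 / 10,221 units = $33 per unit.
Year 1: 2,075 × $33 = $68,475. Book value $348,018.
Year 2: 992 × $33 = $32,736. Book value $315,282.
Year 3: 2,650 × $33 = $87,450. Book value $227,832.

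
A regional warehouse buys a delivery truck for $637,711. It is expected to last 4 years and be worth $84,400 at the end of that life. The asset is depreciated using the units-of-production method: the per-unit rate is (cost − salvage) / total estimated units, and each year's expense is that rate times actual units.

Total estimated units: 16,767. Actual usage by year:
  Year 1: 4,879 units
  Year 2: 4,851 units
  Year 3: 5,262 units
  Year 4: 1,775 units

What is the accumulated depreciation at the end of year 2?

Depreciable base = $637,711 − $84,400 = $553,311.
Rate = $553,311 / 16,767 units = $33 per unit.
Year 1: 4,879 × $33 = $161,007. Book value $476,704.
Year 2: 4,851 × $33 = $160,083. Book value $316,621.
Accumulated through year 2 = $637,711 − $316,621 = $321,090.

$321,090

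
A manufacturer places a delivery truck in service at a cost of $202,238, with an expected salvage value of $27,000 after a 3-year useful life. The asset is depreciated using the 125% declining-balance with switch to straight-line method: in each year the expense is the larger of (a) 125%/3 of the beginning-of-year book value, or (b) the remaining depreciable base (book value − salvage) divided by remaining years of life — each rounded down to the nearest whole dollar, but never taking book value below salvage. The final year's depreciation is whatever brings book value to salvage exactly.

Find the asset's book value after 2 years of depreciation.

$68,818

Depreciable base = $202,238 − $27,000 = $175,238.
Year 1: DB = ⌊$202,238 × 125%/3⌋ = $84,265; SL = ⌊$175,238/3⌋ = $58,412 → take DB $84,265. Book value $117,973.
Year 2: DB = ⌊$117,973 × 125%/3⌋ = $49,155; SL = ⌊$90,973/2⌋ = $45,486 → take DB $49,155. Book value $68,818.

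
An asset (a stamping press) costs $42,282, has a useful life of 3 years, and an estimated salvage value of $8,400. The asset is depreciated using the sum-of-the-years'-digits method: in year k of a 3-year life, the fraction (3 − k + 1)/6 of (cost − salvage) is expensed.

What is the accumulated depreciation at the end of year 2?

Depreciable base = $42,282 − $8,400 = $33,882.
Sum of the years' digits = 3+2+1 = 6.
Year 1: $33,882 × 3/6 = $16,941. Book value $25,341.
Year 2: $33,882 × 2/6 = $11,294. Book value $14,047.
Accumulated through year 2 = $42,282 − $14,047 = $28,235.

$28,235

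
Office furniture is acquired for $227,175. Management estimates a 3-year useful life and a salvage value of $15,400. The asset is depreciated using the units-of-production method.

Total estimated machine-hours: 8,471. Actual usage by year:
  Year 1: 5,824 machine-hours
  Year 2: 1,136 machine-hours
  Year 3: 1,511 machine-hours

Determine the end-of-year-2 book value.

$53,175

Depreciable base = $227,175 − $15,400 = $211,775.
Rate = $211,775 / 8,471 machine-hours = $25 per machine-hour.
Year 1: 5,824 × $25 = $145,600. Book value $81,575.
Year 2: 1,136 × $25 = $28,400. Book value $53,175.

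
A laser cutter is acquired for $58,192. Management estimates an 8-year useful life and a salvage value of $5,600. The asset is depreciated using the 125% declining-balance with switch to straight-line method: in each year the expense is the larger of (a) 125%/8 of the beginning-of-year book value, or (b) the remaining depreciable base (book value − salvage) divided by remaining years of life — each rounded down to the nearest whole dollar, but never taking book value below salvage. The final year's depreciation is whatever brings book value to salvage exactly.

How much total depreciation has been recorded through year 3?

Depreciable base = $58,192 − $5,600 = $52,592.
Year 1: DB = ⌊$58,192 × 125%/8⌋ = $9,092; SL = ⌊$52,592/8⌋ = $6,574 → take DB $9,092. Book value $49,100.
Year 2: DB = ⌊$49,100 × 125%/8⌋ = $7,671; SL = ⌊$43,500/7⌋ = $6,214 → take DB $7,671. Book value $41,429.
Year 3: DB = ⌊$41,429 × 125%/8⌋ = $6,473; SL = ⌊$35,829/6⌋ = $5,971 → take DB $6,473. Book value $34,956.
Accumulated through year 3 = $58,192 − $34,956 = $23,236.

$23,236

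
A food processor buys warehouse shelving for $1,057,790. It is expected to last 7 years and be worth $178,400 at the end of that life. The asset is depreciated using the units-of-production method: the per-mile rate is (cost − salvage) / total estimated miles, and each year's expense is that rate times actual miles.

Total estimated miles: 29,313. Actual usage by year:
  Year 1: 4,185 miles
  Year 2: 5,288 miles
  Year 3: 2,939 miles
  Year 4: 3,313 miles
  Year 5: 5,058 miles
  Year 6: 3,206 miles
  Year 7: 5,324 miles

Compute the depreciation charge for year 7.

$159,720

Depreciable base = $1,057,790 − $178,400 = $879,390.
Rate = $879,390 / 29,313 miles = $30 per mile.
Year 1: 4,185 × $30 = $125,550. Book value $932,240.
Year 2: 5,288 × $30 = $158,640. Book value $773,600.
Year 3: 2,939 × $30 = $88,170. Book value $685,430.
Year 4: 3,313 × $30 = $99,390. Book value $586,040.
Year 5: 5,058 × $30 = $151,740. Book value $434,300.
Year 6: 3,206 × $30 = $96,180. Book value $338,120.
Year 7: 5,324 × $30 = $159,720. Book value $178,400.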